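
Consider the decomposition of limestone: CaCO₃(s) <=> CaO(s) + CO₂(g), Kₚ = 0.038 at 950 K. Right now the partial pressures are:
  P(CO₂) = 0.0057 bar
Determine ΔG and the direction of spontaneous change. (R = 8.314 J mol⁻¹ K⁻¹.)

(CaCO₃, CaO are pure solids — omitted from Qₚ.)
Qₚ = P(CO₂) = 0.00570
ΔG = RT ln(Qₚ/Kₚ) = (8.314 J mol⁻¹ K⁻¹)(950 K) × ln(0.00570/0.038)
   = (7.898 kJ/mol)(-1.897) = -15.0 kJ/mol
ΔG < 0, so the forward reaction is spontaneous (proceeds forward).

ΔG = -15.0 kJ/mol; the forward reaction is spontaneous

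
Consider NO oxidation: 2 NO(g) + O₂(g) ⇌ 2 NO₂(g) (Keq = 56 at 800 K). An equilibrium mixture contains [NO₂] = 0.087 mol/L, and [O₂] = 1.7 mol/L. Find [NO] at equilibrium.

At equilibrium, Keq = [NO₂]² / ([NO]²·[O₂]) = 56.
(0.087)² / (([NO])²·(1.7)) = 56
[NO]² = 7.95e-5 ⇒ [NO] = 0.0089 mol/L

[NO] = 0.0089 mol/L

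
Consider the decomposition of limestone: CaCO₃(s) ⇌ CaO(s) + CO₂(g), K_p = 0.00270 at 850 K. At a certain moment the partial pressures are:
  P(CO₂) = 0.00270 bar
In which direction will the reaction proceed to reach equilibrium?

at equilibrium

(CaCO₃, CaO are pure solids — omitted from Q_p.)
Q_p = P(CO₂) = 0.00270
Q_p = 0.00270 = K_p, so the system is already at equilibrium.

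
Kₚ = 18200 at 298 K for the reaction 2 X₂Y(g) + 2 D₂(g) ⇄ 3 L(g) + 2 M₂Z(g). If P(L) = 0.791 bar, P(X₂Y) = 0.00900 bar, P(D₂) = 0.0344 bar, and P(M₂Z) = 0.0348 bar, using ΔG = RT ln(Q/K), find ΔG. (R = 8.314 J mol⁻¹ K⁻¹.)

Qₚ = P(L)³·P(M₂Z)² / (P(X₂Y)²·P(D₂)²) = (0.791)³·(0.0348)² / ((0.00900)²·(0.0344)²) = 6250
ΔG = RT ln(Qₚ/Kₚ) = (8.314 J mol⁻¹ K⁻¹)(298 K) × ln(6250/18200)
   = (2.478 kJ/mol)(-1.069) = -2.65 kJ/mol
ΔG < 0, so the forward reaction is spontaneous (proceeds forward).

ΔG = -2.65 kJ/mol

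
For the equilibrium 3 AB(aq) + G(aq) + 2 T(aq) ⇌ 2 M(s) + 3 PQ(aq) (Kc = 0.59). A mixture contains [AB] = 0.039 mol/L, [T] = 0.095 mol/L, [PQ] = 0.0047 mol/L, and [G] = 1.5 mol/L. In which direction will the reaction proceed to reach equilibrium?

(M is a pure solid — omitted from Qc.)
Qc = [PQ]³ / ([AB]³·[G]·[T]²) = (0.0047)³ / ((0.039)³·(1.5)·(0.095)²) = 0.13
Qc = 0.13 < Kc = 0.59, so the forward reaction proceeds.

toward products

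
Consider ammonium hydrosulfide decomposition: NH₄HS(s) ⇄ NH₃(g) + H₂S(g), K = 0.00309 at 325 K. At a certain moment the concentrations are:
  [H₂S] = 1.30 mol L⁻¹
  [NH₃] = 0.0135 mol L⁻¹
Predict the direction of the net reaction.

(NH₄HS is a pure solid — omitted from Q.)
Q = [NH₃]·[H₂S] = (0.0135)·(1.30) = 0.0176
Q = 0.0176 > K = 0.00309, so the reverse reaction proceeds.

in the reverse direction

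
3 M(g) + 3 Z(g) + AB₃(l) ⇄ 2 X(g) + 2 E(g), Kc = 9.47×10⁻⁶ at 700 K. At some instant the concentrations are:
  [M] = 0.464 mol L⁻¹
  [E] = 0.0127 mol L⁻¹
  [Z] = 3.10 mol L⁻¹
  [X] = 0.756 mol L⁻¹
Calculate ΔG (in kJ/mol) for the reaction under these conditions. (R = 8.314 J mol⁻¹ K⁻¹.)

ΔG = 6.90 kJ/mol

(AB₃ is a pure liquid — omitted from Qc.)
Qc = [X]²·[E]² / ([M]³·[Z]³) = (0.756)²·(0.0127)² / ((0.464)³·(3.10)³) = 3.10×10⁻⁵
ΔG = RT ln(Qc/Kc) = (8.314 J mol⁻¹ K⁻¹)(700 K) × ln(3.10×10⁻⁵/9.47×10⁻⁶)
   = (5.820 kJ/mol)(1.186) = 6.90 kJ/mol
ΔG > 0, so the forward reaction is non-spontaneous (proceeds in reverse).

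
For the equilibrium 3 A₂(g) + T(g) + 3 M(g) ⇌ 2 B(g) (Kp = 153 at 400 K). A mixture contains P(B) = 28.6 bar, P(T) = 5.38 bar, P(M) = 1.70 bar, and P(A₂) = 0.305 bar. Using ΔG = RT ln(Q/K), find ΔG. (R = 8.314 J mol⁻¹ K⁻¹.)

Qp = P(B)² / (P(A₂)³·P(T)·P(M)³) = (28.6)² / ((0.305)³·(5.38)·(1.70)³) = 1090
ΔG = RT ln(Qp/Kp) = (8.314 J mol⁻¹ K⁻¹)(400 K) × ln(1090/153)
   = (3.326 kJ/mol)(1.963) = 6.53 kJ/mol
ΔG > 0, so the forward reaction is non-spontaneous (proceeds in reverse).

ΔG = 6.53 kJ/mol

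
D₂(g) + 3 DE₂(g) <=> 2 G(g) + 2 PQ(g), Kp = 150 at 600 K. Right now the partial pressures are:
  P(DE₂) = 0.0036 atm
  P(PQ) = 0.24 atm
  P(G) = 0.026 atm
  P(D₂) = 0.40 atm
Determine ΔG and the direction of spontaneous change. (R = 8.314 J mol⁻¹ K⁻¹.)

ΔG = 13.1 kJ/mol; the forward reaction is non-spontaneous

Qp = P(G)²·P(PQ)² / (P(D₂)·P(DE₂)³) = (0.026)²·(0.24)² / ((0.40)·(0.0036)³) = 2090
ΔG = RT ln(Qp/Kp) = (8.314 J mol⁻¹ K⁻¹)(600 K) × ln(2090/150)
   = (4.988 kJ/mol)(2.634) = 13.1 kJ/mol
ΔG > 0, so the forward reaction is non-spontaneous (proceeds in reverse).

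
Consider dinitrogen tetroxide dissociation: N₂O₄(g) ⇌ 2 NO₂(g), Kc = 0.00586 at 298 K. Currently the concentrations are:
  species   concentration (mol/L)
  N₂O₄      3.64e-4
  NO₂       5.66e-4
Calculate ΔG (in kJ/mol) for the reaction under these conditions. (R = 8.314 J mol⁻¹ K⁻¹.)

Qc = [NO₂]² / [N₂O₄] = (5.66e-4)² / (3.64e-4) = 8.80e-4
ΔG = RT ln(Qc/Kc) = (8.314 J mol⁻¹ K⁻¹)(298 K) × ln(8.80e-4/0.00586)
   = (2.478 kJ/mol)(-1.896) = -4.70 kJ/mol
ΔG < 0, so the forward reaction is spontaneous (proceeds forward).

ΔG = -4.70 kJ/mol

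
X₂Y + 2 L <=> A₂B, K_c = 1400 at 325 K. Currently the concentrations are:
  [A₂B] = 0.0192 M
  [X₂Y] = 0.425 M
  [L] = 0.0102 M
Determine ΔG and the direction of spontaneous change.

Q_c = [A₂B] / ([X₂Y]·[L]²) = (0.0192) / ((0.425)·(0.0102)²) = 434
ΔG = RT ln(Q_c/K_c) = (8.314 J mol⁻¹ K⁻¹)(325 K) × ln(434/1400)
   = (2.702 kJ/mol)(-1.171) = -3.16 kJ/mol
ΔG < 0, so the forward reaction is spontaneous (proceeds forward).

ΔG = -3.16 kJ/mol; the forward reaction is spontaneous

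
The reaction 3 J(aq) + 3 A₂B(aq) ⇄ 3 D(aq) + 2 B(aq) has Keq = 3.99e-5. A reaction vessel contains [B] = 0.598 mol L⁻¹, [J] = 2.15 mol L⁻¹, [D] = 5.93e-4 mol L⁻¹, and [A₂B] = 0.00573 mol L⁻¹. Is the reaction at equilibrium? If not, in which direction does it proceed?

at equilibrium

Q = [D]³·[B]² / ([J]³·[A₂B]³) = (5.93e-4)³·(0.598)² / ((2.15)³·(0.00573)³) = 3.99e-5
Q = 3.99e-5 = Keq, so the system is already at equilibrium.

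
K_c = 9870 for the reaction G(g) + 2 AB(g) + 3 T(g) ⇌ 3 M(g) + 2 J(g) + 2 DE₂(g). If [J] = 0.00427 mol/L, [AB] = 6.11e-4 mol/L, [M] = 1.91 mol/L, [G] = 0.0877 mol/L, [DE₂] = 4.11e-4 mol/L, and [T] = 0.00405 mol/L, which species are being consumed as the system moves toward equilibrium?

Q_c = [M]³·[J]²·[DE₂]² / ([G]·[AB]²·[T]³) = (1.91)³·(0.00427)²·(4.11e-4)² / ((0.0877)·(6.11e-4)²·(0.00405)³) = 9870
Q_c = 9870 = K_c; the system is at equilibrium.

none (at equilibrium)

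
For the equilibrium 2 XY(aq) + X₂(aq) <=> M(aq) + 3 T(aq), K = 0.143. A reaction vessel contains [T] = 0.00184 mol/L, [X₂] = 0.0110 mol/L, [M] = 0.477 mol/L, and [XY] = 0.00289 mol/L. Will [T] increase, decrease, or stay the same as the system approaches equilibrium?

Q = [M]·[T]³ / ([XY]²·[X₂]) = (0.477)·(0.00184)³ / ((0.00289)²·(0.0110)) = 0.0323
Q = 0.0323 < K = 0.143: net forward reaction.
T is a product, so it increases.

increase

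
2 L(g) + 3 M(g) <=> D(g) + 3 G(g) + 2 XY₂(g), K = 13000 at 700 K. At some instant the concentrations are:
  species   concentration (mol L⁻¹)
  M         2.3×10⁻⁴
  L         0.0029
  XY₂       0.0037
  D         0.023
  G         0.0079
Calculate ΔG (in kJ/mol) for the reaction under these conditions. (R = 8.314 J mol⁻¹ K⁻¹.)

Q = [D]·[G]³·[XY₂]² / ([L]²·[M]³) = (0.023)·(0.0079)³·(0.0037)² / ((0.0029)²·(2.3×10⁻⁴)³) = 1520
ΔG = RT ln(Q/K) = (8.314 J mol⁻¹ K⁻¹)(700 K) × ln(1520/13000)
   = (5.820 kJ/mol)(-2.146) = -12.5 kJ/mol
ΔG < 0, so the forward reaction is spontaneous (proceeds forward).

ΔG = -12.5 kJ/mol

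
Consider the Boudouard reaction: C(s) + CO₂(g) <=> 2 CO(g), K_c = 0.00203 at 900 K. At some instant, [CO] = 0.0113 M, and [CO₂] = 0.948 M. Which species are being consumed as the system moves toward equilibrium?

(C is a pure solid — omitted from Q_c.)
Q_c = [CO]² / [CO₂] = (0.0113)² / (0.948) = 1.35×10⁻⁴
Q_c = 1.35×10⁻⁴ < K_c = 0.00203: net forward reaction.

C, CO₂ (reactants)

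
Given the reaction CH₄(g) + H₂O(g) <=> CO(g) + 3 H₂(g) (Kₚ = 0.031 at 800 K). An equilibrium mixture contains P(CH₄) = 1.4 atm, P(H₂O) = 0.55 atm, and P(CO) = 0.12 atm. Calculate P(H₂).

P(H₂) = 0.58 atm

At equilibrium, Kₚ = P(CO)·P(H₂)³ / (P(CH₄)·P(H₂O)) = 0.031.
(0.12)·(P(H₂))³ / ((1.4)·(0.55)) = 0.031
P(H₂)³ = 0.199 ⇒ P(H₂) = 0.58 atm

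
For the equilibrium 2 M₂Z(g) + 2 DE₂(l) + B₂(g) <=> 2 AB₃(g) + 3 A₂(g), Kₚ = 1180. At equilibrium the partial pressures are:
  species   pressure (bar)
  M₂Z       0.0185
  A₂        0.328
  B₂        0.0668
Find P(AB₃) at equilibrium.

(DE₂ is a pure liquid — omitted from Kₚ.)
At equilibrium, Kₚ = P(AB₃)²·P(A₂)³ / (P(M₂Z)²·P(B₂)) = 1180.
(P(AB₃))²·(0.328)³ / ((0.0185)²·(0.0668)) = 1180
P(AB₃)² = 0.765 ⇒ P(AB₃) = 0.874 bar

P(AB₃) = 0.874 bar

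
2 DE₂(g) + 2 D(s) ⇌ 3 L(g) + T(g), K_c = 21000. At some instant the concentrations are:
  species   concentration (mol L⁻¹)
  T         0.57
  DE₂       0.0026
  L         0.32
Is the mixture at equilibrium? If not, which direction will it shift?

(D is a pure solid — omitted from Q_c.)
Q_c = [L]³·[T] / [DE₂]² = (0.32)³·(0.57) / (0.0026)² = 2800
Q_c = 2800 < K_c = 21000: net forward reaction.

no; Q < K, reaction proceeds forward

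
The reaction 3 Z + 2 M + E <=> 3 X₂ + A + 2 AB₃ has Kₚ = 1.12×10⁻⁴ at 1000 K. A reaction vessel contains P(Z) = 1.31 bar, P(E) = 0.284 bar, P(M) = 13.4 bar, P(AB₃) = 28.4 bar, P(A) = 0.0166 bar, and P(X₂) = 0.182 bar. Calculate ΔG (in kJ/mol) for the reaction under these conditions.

Qₚ = P(X₂)³·P(A)·P(AB₃)² / (P(Z)³·P(M)²·P(E)) = (0.182)³·(0.0166)·(28.4)² / ((1.31)³·(13.4)²·(0.284)) = 7.04×10⁻⁴
ΔG = RT ln(Qₚ/Kₚ) = (8.314 J mol⁻¹ K⁻¹)(1000 K) × ln(7.04×10⁻⁴/1.12×10⁻⁴)
   = (8.314 kJ/mol)(1.838) = 15.3 kJ/mol
ΔG > 0, so the forward reaction is non-spontaneous (proceeds in reverse).

ΔG = 15.3 kJ/mol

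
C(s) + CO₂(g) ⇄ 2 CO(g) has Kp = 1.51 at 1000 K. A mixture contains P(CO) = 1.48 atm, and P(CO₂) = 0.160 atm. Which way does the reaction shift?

(C is a pure solid — omitted from Qp.)
Qp = P(CO)² / P(CO₂) = (1.48)² / (0.160) = 13.7
Qp = 13.7 > Kp = 1.51, so the reverse reaction proceeds.

to the left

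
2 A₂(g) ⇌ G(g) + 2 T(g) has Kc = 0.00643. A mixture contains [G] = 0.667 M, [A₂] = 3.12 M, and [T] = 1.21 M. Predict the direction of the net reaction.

reverse (toward reactants)

Qc = [G]·[T]² / [A₂]² = (0.667)·(1.21)² / (3.12)² = 0.100
Qc = 0.100 > Kc = 0.00643, so the reverse reaction proceeds.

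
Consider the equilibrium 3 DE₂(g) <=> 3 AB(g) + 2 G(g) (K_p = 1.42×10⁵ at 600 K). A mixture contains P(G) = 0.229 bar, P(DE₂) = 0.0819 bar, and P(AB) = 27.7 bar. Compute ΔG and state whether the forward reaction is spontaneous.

Q_p = P(AB)³·P(G)² / P(DE₂)³ = (27.7)³·(0.229)² / (0.0819)³ = 2.03×10⁶
ΔG = RT ln(Q_p/K_p) = (8.314 J mol⁻¹ K⁻¹)(600 K) × ln(2.03×10⁶/1.42×10⁵)
   = (4.988 kJ/mol)(2.660) = 13.3 kJ/mol
ΔG > 0, so the forward reaction is non-spontaneous (proceeds in reverse).

ΔG = 13.3 kJ/mol; the forward reaction is non-spontaneous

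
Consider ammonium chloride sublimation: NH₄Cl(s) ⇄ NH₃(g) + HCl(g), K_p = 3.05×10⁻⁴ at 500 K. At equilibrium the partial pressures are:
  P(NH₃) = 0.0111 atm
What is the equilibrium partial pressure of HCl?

P(HCl) = 0.0275 atm

(NH₄Cl is a pure solid — omitted from K_p.)
At equilibrium, K_p = P(NH₃)·P(HCl) = 3.05×10⁻⁴.
(0.0111)·(P(HCl)) = 3.05×10⁻⁴
P(HCl) = 0.0275 atm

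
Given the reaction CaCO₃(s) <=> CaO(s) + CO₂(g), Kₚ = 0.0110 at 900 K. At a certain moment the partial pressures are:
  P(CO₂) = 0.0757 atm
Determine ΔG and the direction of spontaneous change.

(CaCO₃, CaO are pure solids — omitted from Qₚ.)
Qₚ = P(CO₂) = 0.0757
ΔG = RT ln(Qₚ/Kₚ) = (8.314 J mol⁻¹ K⁻¹)(900 K) × ln(0.0757/0.0110)
   = (7.483 kJ/mol)(1.929) = 14.4 kJ/mol
ΔG > 0, so the forward reaction is non-spontaneous (proceeds in reverse).

ΔG = 14.4 kJ/mol; the forward reaction is non-spontaneous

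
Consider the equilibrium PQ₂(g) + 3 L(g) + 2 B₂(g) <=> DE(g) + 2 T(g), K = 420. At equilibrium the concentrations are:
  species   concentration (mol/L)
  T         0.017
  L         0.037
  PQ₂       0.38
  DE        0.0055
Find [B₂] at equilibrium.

[B₂] = 0.014 mol/L

At equilibrium, K = [DE]·[T]² / ([PQ₂]·[L]³·[B₂]²) = 420.
(0.0055)·(0.017)² / ((0.38)·(0.037)³·([B₂])²) = 420
[B₂]² = 1.97e-4 ⇒ [B₂] = 0.014 mol/L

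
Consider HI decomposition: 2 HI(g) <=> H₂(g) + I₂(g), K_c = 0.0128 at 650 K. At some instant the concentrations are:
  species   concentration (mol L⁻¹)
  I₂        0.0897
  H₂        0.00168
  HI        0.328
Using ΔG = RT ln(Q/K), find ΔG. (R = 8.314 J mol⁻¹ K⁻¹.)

Q_c = [H₂]·[I₂] / [HI]² = (0.00168)·(0.0897) / (0.328)² = 0.00140
ΔG = RT ln(Q_c/K_c) = (8.314 J mol⁻¹ K⁻¹)(650 K) × ln(0.00140/0.0128)
   = (5.404 kJ/mol)(-2.213) = -12.0 kJ/mol
ΔG < 0, so the forward reaction is spontaneous (proceeds forward).

ΔG = -12.0 kJ/mol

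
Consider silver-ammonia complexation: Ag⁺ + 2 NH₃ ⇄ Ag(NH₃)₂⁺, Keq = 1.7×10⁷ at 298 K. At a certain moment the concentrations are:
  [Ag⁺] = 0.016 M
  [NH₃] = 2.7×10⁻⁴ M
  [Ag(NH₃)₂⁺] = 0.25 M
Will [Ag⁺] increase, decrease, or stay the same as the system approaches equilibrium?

increase

Q = [Ag(NH₃)₂⁺] / ([Ag⁺]·[NH₃]²) = (0.25) / ((0.016)·(2.7×10⁻⁴)²) = 2.1×10⁸
Q = 2.1×10⁸ > Keq = 1.7×10⁷: net reverse reaction.
Ag⁺ is a reactant, so it increases.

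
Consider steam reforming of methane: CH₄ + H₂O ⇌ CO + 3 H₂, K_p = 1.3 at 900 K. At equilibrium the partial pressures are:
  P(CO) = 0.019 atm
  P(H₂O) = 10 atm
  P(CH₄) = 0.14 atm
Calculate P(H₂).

At equilibrium, K_p = P(CO)·P(H₂)³ / (P(CH₄)·P(H₂O)) = 1.3.
(0.019)·(P(H₂))³ / ((0.14)·(10)) = 1.3
P(H₂)³ = 95.8 ⇒ P(H₂) = 4.6 atm

P(H₂) = 4.6 atm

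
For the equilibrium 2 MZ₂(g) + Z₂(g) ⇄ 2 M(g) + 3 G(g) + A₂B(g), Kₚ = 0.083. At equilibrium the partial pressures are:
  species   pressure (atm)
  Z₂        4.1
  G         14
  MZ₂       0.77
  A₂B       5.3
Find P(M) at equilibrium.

At equilibrium, Kₚ = P(M)²·P(G)³·P(A₂B) / (P(MZ₂)²·P(Z₂)) = 0.083.
(P(M))²·(14)³·(5.3) / ((0.77)²·(4.1)) = 0.083
P(M)² = 1.39×10⁻⁵ ⇒ P(M) = 0.0037 atm

P(M) = 0.0037 atm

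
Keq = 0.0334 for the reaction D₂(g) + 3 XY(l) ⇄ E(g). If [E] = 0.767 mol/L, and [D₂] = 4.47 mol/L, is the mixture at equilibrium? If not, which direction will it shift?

(XY is a pure liquid — omitted from Q.)
Q = [E] / [D₂] = (0.767) / (4.47) = 0.172
Q = 0.172 > Keq = 0.0334: net reverse reaction.

no; Q > K, reaction proceeds in reverse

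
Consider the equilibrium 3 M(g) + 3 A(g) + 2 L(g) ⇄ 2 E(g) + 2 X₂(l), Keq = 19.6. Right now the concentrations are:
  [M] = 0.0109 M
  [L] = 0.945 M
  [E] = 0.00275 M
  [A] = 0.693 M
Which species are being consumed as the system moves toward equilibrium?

(X₂ is a pure liquid — omitted from Q.)
Q = [E]² / ([M]³·[A]³·[L]²) = (0.00275)² / ((0.0109)³·(0.693)³·(0.945)²) = 19.6
Q = 19.6 = Keq; the system is at equilibrium.

none (at equilibrium)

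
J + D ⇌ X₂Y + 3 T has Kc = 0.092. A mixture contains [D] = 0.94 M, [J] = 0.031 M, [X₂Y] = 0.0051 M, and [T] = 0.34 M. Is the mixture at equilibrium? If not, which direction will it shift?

Qc = [X₂Y]·[T]³ / ([J]·[D]) = (0.0051)·(0.34)³ / ((0.031)·(0.94)) = 0.0069
Qc = 0.0069 < Kc = 0.092: net forward reaction.

no; Q < K, reaction proceeds forward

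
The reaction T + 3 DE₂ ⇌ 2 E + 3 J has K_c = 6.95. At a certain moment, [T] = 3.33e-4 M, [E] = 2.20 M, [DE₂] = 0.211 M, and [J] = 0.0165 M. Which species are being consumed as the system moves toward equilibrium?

none (at equilibrium)

Q_c = [E]²·[J]³ / ([T]·[DE₂]³) = (2.20)²·(0.0165)³ / ((3.33e-4)·(0.211)³) = 6.95
Q_c = 6.95 = K_c; the system is at equilibrium.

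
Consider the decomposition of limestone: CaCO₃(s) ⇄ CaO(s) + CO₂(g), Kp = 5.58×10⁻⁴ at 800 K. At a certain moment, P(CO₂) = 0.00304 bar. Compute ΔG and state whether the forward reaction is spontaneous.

(CaCO₃, CaO are pure solids — omitted from Qp.)
Qp = P(CO₂) = 0.00304
ΔG = RT ln(Qp/Kp) = (8.314 J mol⁻¹ K⁻¹)(800 K) × ln(0.00304/5.58×10⁻⁴)
   = (6.651 kJ/mol)(1.695) = 11.3 kJ/mol
ΔG > 0, so the forward reaction is non-spontaneous (proceeds in reverse).

ΔG = 11.3 kJ/mol; the forward reaction is non-spontaneous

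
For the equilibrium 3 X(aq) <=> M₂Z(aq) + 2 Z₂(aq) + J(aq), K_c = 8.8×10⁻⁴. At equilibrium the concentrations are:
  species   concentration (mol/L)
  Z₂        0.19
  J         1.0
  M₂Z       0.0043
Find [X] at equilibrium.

[X] = 0.56 mol/L

At equilibrium, K_c = [M₂Z]·[Z₂]²·[J] / [X]³ = 8.8×10⁻⁴.
(0.0043)·(0.19)²·(1.0) / ([X])³ = 8.8×10⁻⁴
[X]³ = 0.176 ⇒ [X] = 0.56 mol/L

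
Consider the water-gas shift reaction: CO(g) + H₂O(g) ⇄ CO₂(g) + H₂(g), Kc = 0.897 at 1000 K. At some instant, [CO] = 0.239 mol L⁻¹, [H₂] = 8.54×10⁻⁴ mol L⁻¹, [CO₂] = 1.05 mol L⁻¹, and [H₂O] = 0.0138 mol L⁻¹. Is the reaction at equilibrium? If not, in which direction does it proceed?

in the forward direction

Qc = [CO₂]·[H₂] / ([CO]·[H₂O]) = (1.05)·(8.54×10⁻⁴) / ((0.239)·(0.0138)) = 0.272
Qc = 0.272 < Kc = 0.897, so the forward reaction proceeds.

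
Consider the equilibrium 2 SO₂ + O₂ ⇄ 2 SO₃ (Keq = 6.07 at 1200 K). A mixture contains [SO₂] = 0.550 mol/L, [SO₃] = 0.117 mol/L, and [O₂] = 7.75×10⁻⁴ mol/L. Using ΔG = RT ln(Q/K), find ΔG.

ΔG = 22.6 kJ/mol

Q = [SO₃]² / ([SO₂]²·[O₂]) = (0.117)² / ((0.550)²·(7.75×10⁻⁴)) = 58.4
ΔG = RT ln(Q/Keq) = (8.314 J mol⁻¹ K⁻¹)(1200 K) × ln(58.4/6.07)
   = (9.977 kJ/mol)(2.264) = 22.6 kJ/mol
ΔG > 0, so the forward reaction is non-spontaneous (proceeds in reverse).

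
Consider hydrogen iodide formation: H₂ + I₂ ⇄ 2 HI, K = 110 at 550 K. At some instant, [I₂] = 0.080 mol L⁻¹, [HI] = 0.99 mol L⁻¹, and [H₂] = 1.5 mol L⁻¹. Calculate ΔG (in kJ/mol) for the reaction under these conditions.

ΔG = -11.9 kJ/mol

Q = [HI]² / ([H₂]·[I₂]) = (0.99)² / ((1.5)·(0.080)) = 8.17
ΔG = RT ln(Q/K) = (8.314 J mol⁻¹ K⁻¹)(550 K) × ln(8.17/110)
   = (4.573 kJ/mol)(-2.600) = -11.9 kJ/mol
ΔG < 0, so the forward reaction is spontaneous (proceeds forward).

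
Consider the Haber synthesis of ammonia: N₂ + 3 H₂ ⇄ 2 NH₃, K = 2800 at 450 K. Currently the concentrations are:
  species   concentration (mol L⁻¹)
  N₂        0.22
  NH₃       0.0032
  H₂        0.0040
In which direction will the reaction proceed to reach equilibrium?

Q = [NH₃]² / ([N₂]·[H₂]³) = (0.0032)² / ((0.22)·(0.0040)³) = 730
Q = 730 < K = 2800, so the forward reaction proceeds.

in the forward direction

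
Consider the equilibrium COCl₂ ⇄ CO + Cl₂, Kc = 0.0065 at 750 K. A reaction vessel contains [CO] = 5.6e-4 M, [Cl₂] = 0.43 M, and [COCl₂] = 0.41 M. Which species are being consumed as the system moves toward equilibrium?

COCl₂ (reactants)

Qc = [CO]·[Cl₂] / [COCl₂] = (5.6e-4)·(0.43) / (0.41) = 5.9e-4
Qc = 5.9e-4 < Kc = 0.0065: net forward reaction.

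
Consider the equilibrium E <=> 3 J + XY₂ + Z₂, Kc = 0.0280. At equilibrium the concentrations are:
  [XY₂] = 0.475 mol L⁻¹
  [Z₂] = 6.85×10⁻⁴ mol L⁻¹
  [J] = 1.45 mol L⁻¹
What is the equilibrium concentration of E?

At equilibrium, Kc = [J]³·[XY₂]·[Z₂] / [E] = 0.0280.
(1.45)³·(0.475)·(6.85×10⁻⁴) / ([E]) = 0.0280
[E] = 0.0354 mol L⁻¹

[E] = 0.0354 mol L⁻¹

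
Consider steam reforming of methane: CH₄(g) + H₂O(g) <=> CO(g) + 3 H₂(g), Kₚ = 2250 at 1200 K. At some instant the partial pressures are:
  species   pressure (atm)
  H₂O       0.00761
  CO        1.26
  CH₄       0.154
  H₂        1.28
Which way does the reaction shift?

neither direction; the system is at equilibrium

Qₚ = P(CO)·P(H₂)³ / (P(CH₄)·P(H₂O)) = (1.26)·(1.28)³ / ((0.154)·(0.00761)) = 2250
Qₚ = 2250 = Kₚ, so the system is already at equilibrium.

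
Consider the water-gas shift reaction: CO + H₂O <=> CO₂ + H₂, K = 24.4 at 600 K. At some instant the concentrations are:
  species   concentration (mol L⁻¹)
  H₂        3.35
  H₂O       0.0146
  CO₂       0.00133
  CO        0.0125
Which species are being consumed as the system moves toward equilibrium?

Q = [CO₂]·[H₂] / ([CO]·[H₂O]) = (0.00133)·(3.35) / ((0.0125)·(0.0146)) = 24.4
Q = 24.4 = K; the system is at equilibrium.

none (at equilibrium)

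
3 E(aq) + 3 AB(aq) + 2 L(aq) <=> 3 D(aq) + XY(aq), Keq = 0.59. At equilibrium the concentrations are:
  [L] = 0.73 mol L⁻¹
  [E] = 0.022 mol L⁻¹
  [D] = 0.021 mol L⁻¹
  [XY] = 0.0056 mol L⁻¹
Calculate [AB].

At equilibrium, Keq = [D]³·[XY] / ([E]³·[AB]³·[L]²) = 0.59.
(0.021)³·(0.0056) / ((0.022)³·([AB])³·(0.73)²) = 0.59
[AB]³ = 0.0155 ⇒ [AB] = 0.25 mol L⁻¹

[AB] = 0.25 mol L⁻¹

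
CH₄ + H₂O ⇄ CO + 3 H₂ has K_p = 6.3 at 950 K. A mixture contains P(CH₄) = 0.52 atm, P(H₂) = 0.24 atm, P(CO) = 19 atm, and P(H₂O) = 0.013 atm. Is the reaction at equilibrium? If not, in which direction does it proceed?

toward reactants

Q_p = P(CO)·P(H₂)³ / (P(CH₄)·P(H₂O)) = (19)·(0.24)³ / ((0.52)·(0.013)) = 39
Q_p = 39 > K_p = 6.3, so the reverse reaction proceeds.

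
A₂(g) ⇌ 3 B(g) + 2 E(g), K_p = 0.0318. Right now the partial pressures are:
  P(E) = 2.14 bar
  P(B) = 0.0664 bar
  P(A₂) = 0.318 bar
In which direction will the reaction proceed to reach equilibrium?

Q_p = P(B)³·P(E)² / P(A₂) = (0.0664)³·(2.14)² / (0.318) = 0.00422
Q_p = 0.00422 < K_p = 0.0318, so the forward reaction proceeds.

forward (toward products)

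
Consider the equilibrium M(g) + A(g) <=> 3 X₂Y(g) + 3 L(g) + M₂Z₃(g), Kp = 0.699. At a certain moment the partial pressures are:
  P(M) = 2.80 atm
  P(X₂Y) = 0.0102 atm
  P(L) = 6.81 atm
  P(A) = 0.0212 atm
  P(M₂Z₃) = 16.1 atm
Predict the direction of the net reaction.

Qp = P(X₂Y)³·P(L)³·P(M₂Z₃) / (P(M)·P(A)) = (0.0102)³·(6.81)³·(16.1) / ((2.80)·(0.0212)) = 0.0909
Qp = 0.0909 < Kp = 0.699, so the forward reaction proceeds.

to the right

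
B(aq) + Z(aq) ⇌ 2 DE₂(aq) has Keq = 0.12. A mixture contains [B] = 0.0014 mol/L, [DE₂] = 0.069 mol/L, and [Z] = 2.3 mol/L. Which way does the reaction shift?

reverse (toward reactants)

Q = [DE₂]² / ([B]·[Z]) = (0.069)² / ((0.0014)·(2.3)) = 1.5
Q = 1.5 > Keq = 0.12, so the reverse reaction proceeds.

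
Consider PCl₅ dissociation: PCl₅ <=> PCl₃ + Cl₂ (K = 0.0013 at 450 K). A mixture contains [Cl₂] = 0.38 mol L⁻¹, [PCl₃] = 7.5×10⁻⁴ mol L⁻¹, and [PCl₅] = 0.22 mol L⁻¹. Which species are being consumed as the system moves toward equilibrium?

Q = [PCl₃]·[Cl₂] / [PCl₅] = (7.5×10⁻⁴)·(0.38) / (0.22) = 0.0013
Q = 0.0013 = K; the system is at equilibrium.

none (at equilibrium)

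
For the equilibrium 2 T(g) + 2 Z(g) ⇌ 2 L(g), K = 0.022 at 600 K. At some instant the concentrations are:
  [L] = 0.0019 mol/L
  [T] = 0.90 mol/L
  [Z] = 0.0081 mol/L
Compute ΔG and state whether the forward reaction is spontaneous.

ΔG = 5.62 kJ/mol; the forward reaction is non-spontaneous

Q = [L]² / ([T]²·[Z]²) = (0.0019)² / ((0.90)²·(0.0081)²) = 0.0679
ΔG = RT ln(Q/K) = (8.314 J mol⁻¹ K⁻¹)(600 K) × ln(0.0679/0.022)
   = (4.988 kJ/mol)(1.127) = 5.62 kJ/mol
ΔG > 0, so the forward reaction is non-spontaneous (proceeds in reverse).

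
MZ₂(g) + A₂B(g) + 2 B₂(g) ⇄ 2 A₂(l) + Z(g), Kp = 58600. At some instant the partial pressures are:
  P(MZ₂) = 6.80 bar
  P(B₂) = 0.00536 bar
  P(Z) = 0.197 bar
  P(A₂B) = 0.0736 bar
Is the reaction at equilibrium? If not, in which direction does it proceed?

toward products

(A₂ is a pure liquid — omitted from Qp.)
Qp = P(Z) / (P(MZ₂)·P(A₂B)·P(B₂)²) = (0.197) / ((6.80)·(0.0736)·(0.00536)²) = 13700
Qp = 13700 < Kp = 58600, so the forward reaction proceeds.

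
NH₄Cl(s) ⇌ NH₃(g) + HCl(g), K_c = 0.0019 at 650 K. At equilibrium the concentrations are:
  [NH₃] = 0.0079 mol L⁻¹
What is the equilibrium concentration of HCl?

[HCl] = 0.24 mol L⁻¹

(NH₄Cl is a pure solid — omitted from K_c.)
At equilibrium, K_c = [NH₃]·[HCl] = 0.0019.
(0.0079)·([HCl]) = 0.0019
[HCl] = 0.241 = 0.24 mol L⁻¹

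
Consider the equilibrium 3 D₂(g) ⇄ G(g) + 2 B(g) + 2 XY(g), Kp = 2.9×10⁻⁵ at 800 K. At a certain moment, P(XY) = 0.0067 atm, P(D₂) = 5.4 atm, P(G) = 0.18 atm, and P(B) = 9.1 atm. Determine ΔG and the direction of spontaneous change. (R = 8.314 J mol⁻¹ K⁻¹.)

Qp = P(G)·P(B)²·P(XY)² / P(D₂)³ = (0.18)·(9.1)²·(0.0067)² / (5.4)³ = 4.25×10⁻⁶
ΔG = RT ln(Qp/Kp) = (8.314 J mol⁻¹ K⁻¹)(800 K) × ln(4.25×10⁻⁶/2.9×10⁻⁵)
   = (6.651 kJ/mol)(-1.920) = -12.8 kJ/mol
ΔG < 0, so the forward reaction is spontaneous (proceeds forward).

ΔG = -12.8 kJ/mol; the forward reaction is spontaneous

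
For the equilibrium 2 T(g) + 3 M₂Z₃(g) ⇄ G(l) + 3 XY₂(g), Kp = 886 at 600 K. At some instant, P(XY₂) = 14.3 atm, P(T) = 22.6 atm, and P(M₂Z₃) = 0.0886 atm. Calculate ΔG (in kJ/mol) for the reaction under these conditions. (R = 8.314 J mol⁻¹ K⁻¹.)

(G is a pure liquid — omitted from Qp.)
Qp = P(XY₂)³ / (P(T)²·P(M₂Z₃)³) = (14.3)³ / ((22.6)²·(0.0886)³) = 8230
ΔG = RT ln(Qp/Kp) = (8.314 J mol⁻¹ K⁻¹)(600 K) × ln(8230/886)
   = (4.988 kJ/mol)(2.229) = 11.1 kJ/mol
ΔG > 0, so the forward reaction is non-spontaneous (proceeds in reverse).

ΔG = 11.1 kJ/mol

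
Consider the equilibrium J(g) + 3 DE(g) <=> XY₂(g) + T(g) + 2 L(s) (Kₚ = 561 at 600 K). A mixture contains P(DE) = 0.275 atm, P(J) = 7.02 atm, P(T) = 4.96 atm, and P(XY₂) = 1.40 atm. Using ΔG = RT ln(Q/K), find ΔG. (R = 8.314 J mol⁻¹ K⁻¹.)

(L is a pure solid — omitted from Qₚ.)
Qₚ = P(XY₂)·P(T) / (P(J)·P(DE)³) = (1.40)·(4.96) / ((7.02)·(0.275)³) = 47.6
ΔG = RT ln(Qₚ/Kₚ) = (8.314 J mol⁻¹ K⁻¹)(600 K) × ln(47.6/561)
   = (4.988 kJ/mol)(-2.467) = -12.3 kJ/mol
ΔG < 0, so the forward reaction is spontaneous (proceeds forward).

ΔG = -12.3 kJ/mol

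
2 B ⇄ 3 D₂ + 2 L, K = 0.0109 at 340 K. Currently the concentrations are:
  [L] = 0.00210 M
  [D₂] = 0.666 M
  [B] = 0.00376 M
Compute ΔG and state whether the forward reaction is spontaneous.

ΔG = 6.03 kJ/mol; the forward reaction is non-spontaneous

Q = [D₂]³·[L]² / [B]² = (0.666)³·(0.00210)² / (0.00376)² = 0.0921
ΔG = RT ln(Q/K) = (8.314 J mol⁻¹ K⁻¹)(340 K) × ln(0.0921/0.0109)
   = (2.827 kJ/mol)(2.134) = 6.03 kJ/mol
ΔG > 0, so the forward reaction is non-spontaneous (proceeds in reverse).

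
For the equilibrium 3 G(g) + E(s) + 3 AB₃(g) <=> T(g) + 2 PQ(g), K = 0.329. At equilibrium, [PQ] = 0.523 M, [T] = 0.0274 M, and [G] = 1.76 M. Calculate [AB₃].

(E is a pure solid — omitted from K.)
At equilibrium, K = [T]·[PQ]² / ([G]³·[AB₃]³) = 0.329.
(0.0274)·(0.523)² / ((1.76)³·([AB₃])³) = 0.329
[AB₃]³ = 0.00418 ⇒ [AB₃] = 0.161 M

[AB₃] = 0.161 M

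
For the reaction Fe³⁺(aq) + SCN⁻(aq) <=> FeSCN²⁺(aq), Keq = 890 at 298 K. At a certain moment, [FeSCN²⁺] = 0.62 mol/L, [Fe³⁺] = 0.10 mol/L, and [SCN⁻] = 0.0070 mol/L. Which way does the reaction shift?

neither direction; the system is at equilibrium

Q = [FeSCN²⁺] / ([Fe³⁺]·[SCN⁻]) = (0.62) / ((0.10)·(0.0070)) = 890
Q = 890 = Keq, so the system is already at equilibrium.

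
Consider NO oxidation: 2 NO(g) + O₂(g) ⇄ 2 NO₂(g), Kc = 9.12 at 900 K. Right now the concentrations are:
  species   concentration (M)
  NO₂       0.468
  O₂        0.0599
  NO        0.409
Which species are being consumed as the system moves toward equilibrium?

NO₂ (products)

Qc = [NO₂]² / ([NO]²·[O₂]) = (0.468)² / ((0.409)²·(0.0599)) = 21.9
Qc = 21.9 > Kc = 9.12: net reverse reaction.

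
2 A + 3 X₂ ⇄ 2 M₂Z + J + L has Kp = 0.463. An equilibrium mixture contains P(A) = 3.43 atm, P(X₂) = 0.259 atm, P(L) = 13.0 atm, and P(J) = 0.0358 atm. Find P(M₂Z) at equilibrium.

At equilibrium, Kp = P(M₂Z)²·P(J)·P(L) / (P(A)²·P(X₂)³) = 0.463.
(P(M₂Z))²·(0.0358)·(13.0) / ((3.43)²·(0.259)³) = 0.463
P(M₂Z)² = 0.203 ⇒ P(M₂Z) = 0.451 atm

P(M₂Z) = 0.451 atm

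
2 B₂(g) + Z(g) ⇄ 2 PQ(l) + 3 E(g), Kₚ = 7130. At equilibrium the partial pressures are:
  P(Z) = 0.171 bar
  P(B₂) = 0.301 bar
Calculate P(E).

P(E) = 4.80 bar

(PQ is a pure liquid — omitted from Kₚ.)
At equilibrium, Kₚ = P(E)³ / (P(B₂)²·P(Z)) = 7130.
(P(E))³ / ((0.301)²·(0.171)) = 7130
P(E)³ = 110 ⇒ P(E) = 4.80 bar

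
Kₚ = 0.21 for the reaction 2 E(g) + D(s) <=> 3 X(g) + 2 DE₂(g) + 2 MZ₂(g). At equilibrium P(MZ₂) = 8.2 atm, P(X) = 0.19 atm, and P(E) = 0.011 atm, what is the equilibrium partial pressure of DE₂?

P(DE₂) = 0.0074 atm

(D is a pure solid — omitted from Kₚ.)
At equilibrium, Kₚ = P(X)³·P(DE₂)²·P(MZ₂)² / P(E)² = 0.21.
(0.19)³·(P(DE₂))²·(8.2)² / (0.011)² = 0.21
P(DE₂)² = 5.51×10⁻⁵ ⇒ P(DE₂) = 0.0074 atm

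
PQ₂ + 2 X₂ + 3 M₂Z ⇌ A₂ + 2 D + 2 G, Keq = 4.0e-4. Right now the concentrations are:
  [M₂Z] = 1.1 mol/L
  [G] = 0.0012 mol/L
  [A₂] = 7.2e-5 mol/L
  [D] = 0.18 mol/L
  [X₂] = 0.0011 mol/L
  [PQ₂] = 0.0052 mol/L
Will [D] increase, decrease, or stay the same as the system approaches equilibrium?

Q = [A₂]·[D]²·[G]² / ([PQ₂]·[X₂]²·[M₂Z]³) = (7.2e-5)·(0.18)²·(0.0012)² / ((0.0052)·(0.0011)²·(1.1)³) = 4.0e-4
Q = 4.0e-4 = Keq; the system is at equilibrium.

stay the same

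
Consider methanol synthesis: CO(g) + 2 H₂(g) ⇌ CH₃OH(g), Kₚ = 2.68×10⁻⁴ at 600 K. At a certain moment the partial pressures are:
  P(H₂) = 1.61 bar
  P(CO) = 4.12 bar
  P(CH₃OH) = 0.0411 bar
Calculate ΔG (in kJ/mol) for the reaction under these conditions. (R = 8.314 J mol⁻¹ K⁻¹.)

Qₚ = P(CH₃OH) / (P(CO)·P(H₂)²) = (0.0411) / ((4.12)·(1.61)²) = 0.00385
ΔG = RT ln(Qₚ/Kₚ) = (8.314 J mol⁻¹ K⁻¹)(600 K) × ln(0.00385/2.68×10⁻⁴)
   = (4.988 kJ/mol)(2.665) = 13.3 kJ/mol
ΔG > 0, so the forward reaction is non-spontaneous (proceeds in reverse).

ΔG = 13.3 kJ/mol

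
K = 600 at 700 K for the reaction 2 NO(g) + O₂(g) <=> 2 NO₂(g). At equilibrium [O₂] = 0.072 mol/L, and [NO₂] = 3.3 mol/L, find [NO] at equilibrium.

[NO] = 0.50 mol/L

At equilibrium, K = [NO₂]² / ([NO]²·[O₂]) = 600.
(3.3)² / (([NO])²·(0.072)) = 600
[NO]² = 0.252 ⇒ [NO] = 0.50 mol/L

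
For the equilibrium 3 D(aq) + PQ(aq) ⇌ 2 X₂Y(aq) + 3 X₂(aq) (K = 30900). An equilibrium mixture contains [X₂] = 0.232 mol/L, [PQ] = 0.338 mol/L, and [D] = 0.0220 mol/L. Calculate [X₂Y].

At equilibrium, K = [X₂Y]²·[X₂]³ / ([D]³·[PQ]) = 30900.
([X₂Y])²·(0.232)³ / ((0.0220)³·(0.338)) = 30900
[X₂Y]² = 8.91 ⇒ [X₂Y] = 2.98 mol/L

[X₂Y] = 2.98 mol/L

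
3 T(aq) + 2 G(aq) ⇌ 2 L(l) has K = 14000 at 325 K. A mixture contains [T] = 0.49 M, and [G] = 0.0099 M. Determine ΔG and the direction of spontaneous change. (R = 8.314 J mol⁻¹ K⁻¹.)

(L is a pure liquid — omitted from Q.)
Q = 1 / ([T]³·[G]²) = 1 / ((0.49)³·(0.0099)²) = 86700
ΔG = RT ln(Q/K) = (8.314 J mol⁻¹ K⁻¹)(325 K) × ln(86700/14000)
   = (2.702 kJ/mol)(1.823) = 4.93 kJ/mol
ΔG > 0, so the forward reaction is non-spontaneous (proceeds in reverse).

ΔG = 4.93 kJ/mol; the forward reaction is non-spontaneous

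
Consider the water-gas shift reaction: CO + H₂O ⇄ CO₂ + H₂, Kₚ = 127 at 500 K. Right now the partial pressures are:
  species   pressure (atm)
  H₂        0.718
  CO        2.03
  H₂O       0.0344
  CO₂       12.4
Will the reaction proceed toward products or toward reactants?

neither direction; the system is at equilibrium

Qₚ = P(CO₂)·P(H₂) / (P(CO)·P(H₂O)) = (12.4)·(0.718) / ((2.03)·(0.0344)) = 127
Qₚ = 127 = Kₚ, so the system is already at equilibrium.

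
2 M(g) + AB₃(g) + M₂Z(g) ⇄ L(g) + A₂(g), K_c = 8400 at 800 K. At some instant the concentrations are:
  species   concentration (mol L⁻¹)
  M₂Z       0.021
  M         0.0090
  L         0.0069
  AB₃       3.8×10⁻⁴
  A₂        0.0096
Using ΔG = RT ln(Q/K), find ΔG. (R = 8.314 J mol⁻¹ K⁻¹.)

ΔG = 16.6 kJ/mol

Q_c = [L]·[A₂] / ([M]²·[AB₃]·[M₂Z]) = (0.0069)·(0.0096) / ((0.0090)²·(3.8×10⁻⁴)·(0.021)) = 1.02×10⁵
ΔG = RT ln(Q_c/K_c) = (8.314 J mol⁻¹ K⁻¹)(800 K) × ln(1.02×10⁵/8400)
   = (6.651 kJ/mol)(2.497) = 16.6 kJ/mol
ΔG > 0, so the forward reaction is non-spontaneous (proceeds in reverse).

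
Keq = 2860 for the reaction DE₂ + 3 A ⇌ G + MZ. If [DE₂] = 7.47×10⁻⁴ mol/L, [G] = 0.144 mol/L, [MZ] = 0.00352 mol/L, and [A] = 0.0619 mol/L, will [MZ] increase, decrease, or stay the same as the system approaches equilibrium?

Q = [G]·[MZ] / ([DE₂]·[A]³) = (0.144)·(0.00352) / ((7.47×10⁻⁴)·(0.0619)³) = 2860
Q = 2860 = Keq; the system is at equilibrium.

stay the same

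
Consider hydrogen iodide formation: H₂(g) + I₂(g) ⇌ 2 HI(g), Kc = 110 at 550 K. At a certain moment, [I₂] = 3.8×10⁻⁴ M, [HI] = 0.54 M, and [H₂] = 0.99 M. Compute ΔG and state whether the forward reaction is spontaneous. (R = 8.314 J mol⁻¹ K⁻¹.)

ΔG = 8.93 kJ/mol; the forward reaction is non-spontaneous

Qc = [HI]² / ([H₂]·[I₂]) = (0.54)² / ((0.99)·(3.8×10⁻⁴)) = 775
ΔG = RT ln(Qc/Kc) = (8.314 J mol⁻¹ K⁻¹)(550 K) × ln(775/110)
   = (4.573 kJ/mol)(1.952) = 8.93 kJ/mol
ΔG > 0, so the forward reaction is non-spontaneous (proceeds in reverse).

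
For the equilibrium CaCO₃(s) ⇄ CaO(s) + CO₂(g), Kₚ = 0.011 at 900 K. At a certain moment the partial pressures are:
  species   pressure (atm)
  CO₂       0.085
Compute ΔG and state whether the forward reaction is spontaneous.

(CaCO₃, CaO are pure solids — omitted from Qₚ.)
Qₚ = P(CO₂) = 0.0850
ΔG = RT ln(Qₚ/Kₚ) = (8.314 J mol⁻¹ K⁻¹)(900 K) × ln(0.0850/0.011)
   = (7.483 kJ/mol)(2.045) = 15.3 kJ/mol
ΔG > 0, so the forward reaction is non-spontaneous (proceeds in reverse).

ΔG = 15.3 kJ/mol; the forward reaction is non-spontaneous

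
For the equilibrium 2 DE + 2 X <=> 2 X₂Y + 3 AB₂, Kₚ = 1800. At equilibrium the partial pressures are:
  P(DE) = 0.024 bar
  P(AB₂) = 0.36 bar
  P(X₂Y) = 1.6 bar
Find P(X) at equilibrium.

P(X) = 0.34 bar

At equilibrium, Kₚ = P(X₂Y)²·P(AB₂)³ / (P(DE)²·P(X)²) = 1800.
(1.6)²·(0.36)³ / ((0.024)²·(P(X))²) = 1800
P(X)² = 0.115 ⇒ P(X) = 0.34 bar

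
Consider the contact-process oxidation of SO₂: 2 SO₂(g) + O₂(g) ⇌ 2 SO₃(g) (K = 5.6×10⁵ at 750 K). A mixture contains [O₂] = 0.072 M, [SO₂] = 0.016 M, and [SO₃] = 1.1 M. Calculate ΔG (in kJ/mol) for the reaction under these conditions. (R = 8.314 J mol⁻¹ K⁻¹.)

Q = [SO₃]² / ([SO₂]²·[O₂]) = (1.1)² / ((0.016)²·(0.072)) = 65600
ΔG = RT ln(Q/K) = (8.314 J mol⁻¹ K⁻¹)(750 K) × ln(65600/5.6×10⁵)
   = (6.236 kJ/mol)(-2.144) = -13.4 kJ/mol
ΔG < 0, so the forward reaction is spontaneous (proceeds forward).

ΔG = -13.4 kJ/mol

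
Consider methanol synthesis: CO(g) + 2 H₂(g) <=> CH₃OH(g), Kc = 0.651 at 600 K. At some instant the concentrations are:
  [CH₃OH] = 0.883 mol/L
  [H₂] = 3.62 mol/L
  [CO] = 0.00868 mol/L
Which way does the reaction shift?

Qc = [CH₃OH] / ([CO]·[H₂]²) = (0.883) / ((0.00868)·(3.62)²) = 7.76
Qc = 7.76 > Kc = 0.651, so the reverse reaction proceeds.

reverse (toward reactants)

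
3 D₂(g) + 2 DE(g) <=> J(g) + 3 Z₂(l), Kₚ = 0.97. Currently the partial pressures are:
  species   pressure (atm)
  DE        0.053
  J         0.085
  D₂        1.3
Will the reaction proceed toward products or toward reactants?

reverse (toward reactants)

(Z₂ is a pure liquid — omitted from Qₚ.)
Qₚ = P(J) / (P(D₂)³·P(DE)²) = (0.085) / ((1.3)³·(0.053)²) = 14
Qₚ = 14 > Kₚ = 0.97, so the reverse reaction proceeds.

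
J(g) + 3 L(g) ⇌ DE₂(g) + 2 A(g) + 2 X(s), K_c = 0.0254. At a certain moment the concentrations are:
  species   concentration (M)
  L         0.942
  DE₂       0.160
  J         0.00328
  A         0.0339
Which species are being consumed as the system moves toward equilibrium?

(X is a pure solid — omitted from Q_c.)
Q_c = [DE₂]·[A]² / ([J]·[L]³) = (0.160)·(0.0339)² / ((0.00328)·(0.942)³) = 0.0671
Q_c = 0.0671 > K_c = 0.0254: net reverse reaction.

DE₂, A, X (products)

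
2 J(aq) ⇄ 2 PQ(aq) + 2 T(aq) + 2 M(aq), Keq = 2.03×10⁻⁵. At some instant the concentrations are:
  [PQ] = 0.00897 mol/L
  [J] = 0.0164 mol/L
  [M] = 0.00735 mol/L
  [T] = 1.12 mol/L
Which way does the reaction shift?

neither direction; the system is at equilibrium

Q = [PQ]²·[T]²·[M]² / [J]² = (0.00897)²·(1.12)²·(0.00735)² / (0.0164)² = 2.03×10⁻⁵
Q = 2.03×10⁻⁵ = Keq, so the system is already at equilibrium.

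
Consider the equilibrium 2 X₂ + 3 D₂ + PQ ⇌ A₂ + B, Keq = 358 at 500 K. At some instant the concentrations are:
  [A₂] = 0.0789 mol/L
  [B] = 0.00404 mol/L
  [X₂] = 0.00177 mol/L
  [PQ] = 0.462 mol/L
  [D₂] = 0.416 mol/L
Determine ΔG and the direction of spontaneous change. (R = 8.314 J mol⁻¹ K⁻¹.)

ΔG = 8.92 kJ/mol; the forward reaction is non-spontaneous

Q = [A₂]·[B] / ([X₂]²·[D₂]³·[PQ]) = (0.0789)·(0.00404) / ((0.00177)²·(0.416)³·(0.462)) = 3060
ΔG = RT ln(Q/Keq) = (8.314 J mol⁻¹ K⁻¹)(500 K) × ln(3060/358)
   = (4.157 kJ/mol)(2.146) = 8.92 kJ/mol
ΔG > 0, so the forward reaction is non-spontaneous (proceeds in reverse).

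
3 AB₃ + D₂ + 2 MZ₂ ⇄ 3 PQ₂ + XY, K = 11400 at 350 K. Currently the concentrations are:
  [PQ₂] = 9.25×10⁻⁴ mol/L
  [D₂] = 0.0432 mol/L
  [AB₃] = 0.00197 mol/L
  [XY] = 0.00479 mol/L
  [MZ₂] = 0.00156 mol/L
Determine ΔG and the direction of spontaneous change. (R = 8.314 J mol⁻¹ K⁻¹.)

Q = [PQ₂]³·[XY] / ([AB₃]³·[D₂]·[MZ₂]²) = (9.25×10⁻⁴)³·(0.00479) / ((0.00197)³·(0.0432)·(0.00156)²) = 4720
ΔG = RT ln(Q/K) = (8.314 J mol⁻¹ K⁻¹)(350 K) × ln(4720/11400)
   = (2.910 kJ/mol)(-0.8818) = -2.57 kJ/mol
ΔG < 0, so the forward reaction is spontaneous (proceeds forward).

ΔG = -2.57 kJ/mol; the forward reaction is spontaneous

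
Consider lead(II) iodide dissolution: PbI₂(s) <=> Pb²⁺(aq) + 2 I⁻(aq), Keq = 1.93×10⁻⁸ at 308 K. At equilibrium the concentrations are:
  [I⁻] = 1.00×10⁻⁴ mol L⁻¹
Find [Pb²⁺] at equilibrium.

(PbI₂ is a pure solid — omitted from Keq.)
At equilibrium, Keq = [Pb²⁺]·[I⁻]² = 1.93×10⁻⁸.
([Pb²⁺])·(1.00×10⁻⁴)² = 1.93×10⁻⁸
[Pb²⁺] = 1.93 mol L⁻¹

[Pb²⁺] = 1.93 mol L⁻¹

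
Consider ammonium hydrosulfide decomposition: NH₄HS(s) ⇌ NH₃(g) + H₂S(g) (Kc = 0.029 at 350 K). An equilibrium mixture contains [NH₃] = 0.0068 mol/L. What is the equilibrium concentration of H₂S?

[H₂S] = 4.3 mol/L

(NH₄HS is a pure solid — omitted from Kc.)
At equilibrium, Kc = [NH₃]·[H₂S] = 0.029.
(0.0068)·([H₂S]) = 0.029
[H₂S] = 4.26 = 4.3 mol/L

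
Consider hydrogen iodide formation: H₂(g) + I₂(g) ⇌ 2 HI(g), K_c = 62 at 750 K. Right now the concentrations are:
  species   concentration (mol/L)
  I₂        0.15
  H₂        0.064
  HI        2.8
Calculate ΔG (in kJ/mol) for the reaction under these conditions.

ΔG = 16.1 kJ/mol

Q_c = [HI]² / ([H₂]·[I₂]) = (2.8)² / ((0.064)·(0.15)) = 817
ΔG = RT ln(Q_c/K_c) = (8.314 J mol⁻¹ K⁻¹)(750 K) × ln(817/62)
   = (6.236 kJ/mol)(2.579) = 16.1 kJ/mol
ΔG > 0, so the forward reaction is non-spontaneous (proceeds in reverse).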